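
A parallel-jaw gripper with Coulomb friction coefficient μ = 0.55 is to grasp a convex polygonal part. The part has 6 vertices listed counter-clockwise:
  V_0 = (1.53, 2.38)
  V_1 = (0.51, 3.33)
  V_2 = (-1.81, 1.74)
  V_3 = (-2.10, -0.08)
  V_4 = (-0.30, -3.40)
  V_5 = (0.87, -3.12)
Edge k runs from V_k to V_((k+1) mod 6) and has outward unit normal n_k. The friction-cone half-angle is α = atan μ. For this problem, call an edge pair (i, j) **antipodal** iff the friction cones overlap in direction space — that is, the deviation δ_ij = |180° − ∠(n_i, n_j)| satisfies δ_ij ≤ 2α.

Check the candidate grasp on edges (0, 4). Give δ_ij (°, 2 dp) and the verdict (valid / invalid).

δ = 56.42°, valid

α = atan 0.55 = 28.81°;  2α = 57.62°
edge 0: e_0 = (-1.02, +0.95);  n_0 = (+0.6816, +0.7318)
edge 4: e_4 = (+1.17, +0.28);  n_4 = (+0.2327, -0.9725)
∠(n_0, n_4) = 123.58°
δ = |180° − 123.58°| = 56.42°
56.42° ≤ 2α = 57.62°  →  valid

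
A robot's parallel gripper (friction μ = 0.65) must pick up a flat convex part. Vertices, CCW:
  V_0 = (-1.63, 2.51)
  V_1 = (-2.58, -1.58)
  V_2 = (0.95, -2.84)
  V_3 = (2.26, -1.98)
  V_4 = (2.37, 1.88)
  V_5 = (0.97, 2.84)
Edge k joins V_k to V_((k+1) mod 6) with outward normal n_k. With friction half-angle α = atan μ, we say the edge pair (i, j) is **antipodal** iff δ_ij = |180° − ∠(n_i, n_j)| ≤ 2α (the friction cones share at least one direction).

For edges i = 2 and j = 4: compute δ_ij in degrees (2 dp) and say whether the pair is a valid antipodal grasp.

δ = 67.72°, invalid

α = atan 0.65 = 33.02°;  2α = 66.05°
edge 2: e_2 = (+1.31, +0.86);  n_2 = (+0.5488, -0.8360)
edge 4: e_4 = (-1.40, +0.96);  n_4 = (+0.5655, +0.8247)
∠(n_2, n_4) = 112.28°
δ = |180° − 112.28°| = 67.72°
67.72° > 2α = 66.05°  →  invalid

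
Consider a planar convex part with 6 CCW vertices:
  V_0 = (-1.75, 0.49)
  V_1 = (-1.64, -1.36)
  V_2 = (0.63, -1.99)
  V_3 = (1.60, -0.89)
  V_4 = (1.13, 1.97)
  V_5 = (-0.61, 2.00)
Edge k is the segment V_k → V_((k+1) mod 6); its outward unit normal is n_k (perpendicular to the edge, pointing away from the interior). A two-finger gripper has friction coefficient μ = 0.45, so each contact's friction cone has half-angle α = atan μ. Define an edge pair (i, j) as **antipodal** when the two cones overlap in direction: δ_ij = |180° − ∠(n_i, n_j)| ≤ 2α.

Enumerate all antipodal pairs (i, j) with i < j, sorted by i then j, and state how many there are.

count = 5; pairs: (0,2), (0,3), (1,4), (2,5), (3,5)

α = atan 0.45 = 24.23°;  2α = 48.46°
n_0 = (-0.9982, -0.0594)
n_1 = (-0.2674, -0.9636)
n_2 = (+0.7500, -0.6614)
n_3 = (+0.9868, +0.1622)
n_4 = (+0.0172, +0.9999)
n_5 = (-0.7981, +0.6025)
  (0,1): δ = 108.91°  ·
  (0,2): δ = 44.81°  ✓
  (0,3): δ = 5.93°  ✓
  (0,4): δ = 85.61°  ·
  (0,5): δ = 139.55°  ·
  (1,2): δ = 115.90°  ·
  (1,3): δ = 65.16°  ·
  (1,4): δ = 14.52°  ✓
  (1,5): δ = 68.46°  ·
  (2,3): δ = 129.26°  ·
  (2,4): δ = 49.58°  ·
  (2,5): δ = 4.35°  ✓
  (3,4): δ = 100.32°  ·
  (3,5): δ = 46.38°  ✓
  (4,5): δ = 126.06°  ·
antipodal pairs: 5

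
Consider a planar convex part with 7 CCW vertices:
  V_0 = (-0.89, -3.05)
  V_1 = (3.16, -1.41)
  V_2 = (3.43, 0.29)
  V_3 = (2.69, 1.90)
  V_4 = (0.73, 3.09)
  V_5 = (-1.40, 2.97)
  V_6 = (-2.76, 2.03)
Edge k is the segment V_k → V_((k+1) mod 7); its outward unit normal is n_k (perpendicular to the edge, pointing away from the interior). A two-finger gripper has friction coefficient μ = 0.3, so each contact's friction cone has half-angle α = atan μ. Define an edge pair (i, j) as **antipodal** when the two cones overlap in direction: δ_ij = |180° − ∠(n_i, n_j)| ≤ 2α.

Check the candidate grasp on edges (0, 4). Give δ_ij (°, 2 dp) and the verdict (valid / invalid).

δ = 18.82°, valid

α = atan 0.3 = 16.70°;  2α = 33.40°
edge 0: e_0 = (+4.05, +1.64);  n_0 = (+0.3753, -0.9269)
edge 4: e_4 = (-2.13, -0.12);  n_4 = (-0.0562, +0.9984)
∠(n_0, n_4) = 161.18°
δ = |180° − 161.18°| = 18.82°
18.82° ≤ 2α = 33.40°  →  valid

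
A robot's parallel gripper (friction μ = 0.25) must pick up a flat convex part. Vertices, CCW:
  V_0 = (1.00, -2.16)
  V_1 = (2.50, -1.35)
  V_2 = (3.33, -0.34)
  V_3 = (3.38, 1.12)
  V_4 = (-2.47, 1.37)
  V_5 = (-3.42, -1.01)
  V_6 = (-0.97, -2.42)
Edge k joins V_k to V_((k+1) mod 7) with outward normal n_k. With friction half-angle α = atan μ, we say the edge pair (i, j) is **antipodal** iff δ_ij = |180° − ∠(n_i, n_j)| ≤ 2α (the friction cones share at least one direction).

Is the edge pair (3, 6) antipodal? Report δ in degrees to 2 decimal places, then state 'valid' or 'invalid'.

α = atan 0.25 = 14.04°;  2α = 28.07°
edge 3: e_3 = (-5.85, +0.25);  n_3 = (+0.0427, +0.9991)
edge 6: e_6 = (+1.97, +0.26);  n_6 = (+0.1308, -0.9914)
∠(n_3, n_6) = 170.03°
δ = |180° − 170.03°| = 9.97°
9.97° ≤ 2α = 28.07°  →  valid

δ = 9.97°, valid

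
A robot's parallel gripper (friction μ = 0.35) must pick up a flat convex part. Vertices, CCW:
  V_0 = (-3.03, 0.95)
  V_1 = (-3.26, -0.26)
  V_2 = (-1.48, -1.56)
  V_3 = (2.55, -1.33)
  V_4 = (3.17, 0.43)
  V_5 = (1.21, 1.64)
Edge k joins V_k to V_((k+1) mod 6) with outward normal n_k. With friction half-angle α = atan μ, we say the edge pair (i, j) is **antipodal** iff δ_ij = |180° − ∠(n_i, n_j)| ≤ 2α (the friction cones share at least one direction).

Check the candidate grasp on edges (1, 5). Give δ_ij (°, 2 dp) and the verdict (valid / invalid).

α = atan 0.35 = 19.29°;  2α = 38.58°
edge 1: e_1 = (+1.78, -1.30);  n_1 = (-0.5898, -0.8076)
edge 5: e_5 = (-4.24, -0.69);  n_5 = (-0.1606, +0.9870)
∠(n_1, n_5) = 134.61°
δ = |180° − 134.61°| = 45.39°
45.39° > 2α = 38.58°  →  invalid

δ = 45.39°, invalid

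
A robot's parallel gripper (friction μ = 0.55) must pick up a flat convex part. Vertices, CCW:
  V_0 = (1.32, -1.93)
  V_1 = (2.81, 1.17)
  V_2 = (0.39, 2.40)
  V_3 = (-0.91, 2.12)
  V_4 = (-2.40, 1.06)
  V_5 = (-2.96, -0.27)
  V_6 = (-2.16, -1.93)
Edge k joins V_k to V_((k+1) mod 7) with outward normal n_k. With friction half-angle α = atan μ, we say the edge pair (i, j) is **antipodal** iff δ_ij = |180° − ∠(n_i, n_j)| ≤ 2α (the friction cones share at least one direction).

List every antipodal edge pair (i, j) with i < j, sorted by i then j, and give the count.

count = 8; pairs: (0,2), (0,3), (0,4), (0,5), (1,5), (1,6), (2,6), (3,6)

α = atan 0.55 = 28.81°;  2α = 57.62°
n_0 = (+0.9013, -0.4332)
n_1 = (+0.4531, +0.8915)
n_2 = (-0.2106, +0.9776)
n_3 = (-0.5797, +0.8148)
n_4 = (-0.9216, +0.3881)
n_5 = (-0.9008, -0.4341)
n_6 = (+0.0000, -1.0000)
  (0,1): δ = 91.27°  ·
  (0,2): δ = 52.17°  ✓
  (0,3): δ = 28.90°  ✓
  (0,4): δ = 2.84°  ✓
  (0,5): δ = 51.40°  ✓
  (0,6): δ = 115.67°  ·
  (1,2): δ = 140.90°  ·
  (1,3): δ = 117.63°  ·
  (1,4): δ = 85.89°  ·
  (1,5): δ = 37.33°  ✓
  (1,6): δ = 26.94°  ✓
  (2,3): δ = 156.73°  ·
  (2,4): δ = 124.99°  ·
  (2,5): δ = 76.42°  ·
  (2,6): δ = 12.15°  ✓
  (3,4): δ = 148.26°  ·
  (3,5): δ = 99.70°  ·
  (3,6): δ = 35.43°  ✓
  (4,5): δ = 131.44°  ·
  (4,6): δ = 67.17°  ·
  (5,6): δ = 115.73°  ·
antipodal pairs: 8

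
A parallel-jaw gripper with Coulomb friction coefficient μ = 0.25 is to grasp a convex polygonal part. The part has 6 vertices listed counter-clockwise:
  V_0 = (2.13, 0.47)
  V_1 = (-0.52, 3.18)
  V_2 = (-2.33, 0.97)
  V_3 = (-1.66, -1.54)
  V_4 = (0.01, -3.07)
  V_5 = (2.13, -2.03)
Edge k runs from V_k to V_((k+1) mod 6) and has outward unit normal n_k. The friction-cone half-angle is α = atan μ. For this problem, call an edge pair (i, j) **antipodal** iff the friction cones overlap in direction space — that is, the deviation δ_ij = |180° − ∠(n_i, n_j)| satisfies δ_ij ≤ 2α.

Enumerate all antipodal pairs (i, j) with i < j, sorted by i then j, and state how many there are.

count = 3; pairs: (0,3), (1,4), (2,5)

α = atan 0.25 = 14.04°;  2α = 28.07°
n_0 = (+0.7150, +0.6991)
n_1 = (-0.7736, +0.6336)
n_2 = (-0.9662, -0.2579)
n_3 = (-0.6755, -0.7373)
n_4 = (+0.4404, -0.8978)
n_5 = (+1.0000, -0.0000)
  (0,1): δ = 83.68°  ·
  (0,2): δ = 29.41°  ·
  (0,3): δ = 3.15°  ✓
  (0,4): δ = 71.77°  ·
  (0,5): δ = 135.64°  ·
  (1,2): δ = 125.74°  ·
  (1,3): δ = 93.18°  ·
  (1,4): δ = 24.55°  ✓
  (1,5): δ = 39.32°  ·
  (2,3): δ = 147.44°  ·
  (2,4): δ = 78.81°  ·
  (2,5): δ = 14.95°  ✓
  (3,4): δ = 111.37°  ·
  (3,5): δ = 47.51°  ·
  (4,5): δ = 116.13°  ·
antipodal pairs: 3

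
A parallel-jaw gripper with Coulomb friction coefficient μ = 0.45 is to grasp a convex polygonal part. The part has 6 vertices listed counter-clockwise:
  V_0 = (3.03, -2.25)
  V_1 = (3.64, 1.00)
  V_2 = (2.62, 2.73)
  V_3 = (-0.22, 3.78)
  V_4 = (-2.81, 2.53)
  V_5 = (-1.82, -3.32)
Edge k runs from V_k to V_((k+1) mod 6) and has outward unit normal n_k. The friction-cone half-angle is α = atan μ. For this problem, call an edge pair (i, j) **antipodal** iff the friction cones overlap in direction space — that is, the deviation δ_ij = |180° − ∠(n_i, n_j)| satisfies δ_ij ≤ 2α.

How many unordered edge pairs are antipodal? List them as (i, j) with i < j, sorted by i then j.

α = atan 0.45 = 24.23°;  2α = 48.46°
n_0 = (+0.9828, -0.1845)
n_1 = (+0.8614, +0.5079)
n_2 = (+0.3468, +0.9379)
n_3 = (-0.4347, +0.9006)
n_4 = (-0.9860, -0.1669)
n_5 = (+0.2154, -0.9765)
  (0,1): δ = 138.85°  ·
  (0,2): δ = 99.66°  ·
  (0,3): δ = 53.61°  ·
  (0,4): δ = 20.24°  ✓
  (0,5): δ = 113.07°  ·
  (1,2): δ = 140.81°  ·
  (1,3): δ = 94.76°  ·
  (1,4): δ = 20.92°  ✓
  (1,5): δ = 71.92°  ·
  (2,3): δ = 133.95°  ·
  (2,4): δ = 60.10°  ·
  (2,5): δ = 32.73°  ✓
  (3,4): δ = 106.16°  ·
  (3,5): δ = 13.32°  ✓
  (4,5): δ = 87.16°  ·
antipodal pairs: 4

count = 4; pairs: (0,4), (1,4), (2,5), (3,5)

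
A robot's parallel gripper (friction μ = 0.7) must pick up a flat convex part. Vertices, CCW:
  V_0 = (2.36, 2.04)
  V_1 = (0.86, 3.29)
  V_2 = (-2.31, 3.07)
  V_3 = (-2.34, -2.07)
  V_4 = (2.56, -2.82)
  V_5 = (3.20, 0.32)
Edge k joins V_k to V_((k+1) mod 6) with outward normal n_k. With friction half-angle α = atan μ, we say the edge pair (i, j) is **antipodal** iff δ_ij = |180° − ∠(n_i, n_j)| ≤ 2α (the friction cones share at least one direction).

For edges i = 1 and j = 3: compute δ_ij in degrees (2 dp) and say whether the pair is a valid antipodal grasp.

δ = 12.67°, valid

α = atan 0.7 = 34.99°;  2α = 69.98°
edge 1: e_1 = (-3.17, -0.22);  n_1 = (-0.0692, +0.9976)
edge 3: e_3 = (+4.90, -0.75);  n_3 = (-0.1513, -0.9885)
∠(n_1, n_3) = 167.33°
δ = |180° − 167.33°| = 12.67°
12.67° ≤ 2α = 69.98°  →  valid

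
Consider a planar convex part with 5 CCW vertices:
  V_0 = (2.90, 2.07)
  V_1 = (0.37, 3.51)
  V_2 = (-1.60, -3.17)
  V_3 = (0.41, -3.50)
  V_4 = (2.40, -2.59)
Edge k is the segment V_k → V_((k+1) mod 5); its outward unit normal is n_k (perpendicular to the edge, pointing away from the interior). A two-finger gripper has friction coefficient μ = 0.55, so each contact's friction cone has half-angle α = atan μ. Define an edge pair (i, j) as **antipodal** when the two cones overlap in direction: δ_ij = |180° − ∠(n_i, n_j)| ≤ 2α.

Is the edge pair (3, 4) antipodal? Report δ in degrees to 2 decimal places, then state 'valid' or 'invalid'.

α = atan 0.55 = 28.81°;  2α = 57.62°
edge 3: e_3 = (+1.99, +0.91);  n_3 = (+0.4159, -0.9094)
edge 4: e_4 = (+0.50, +4.66);  n_4 = (+0.9943, -0.1067)
∠(n_3, n_4) = 59.30°
δ = |180° − 59.30°| = 120.70°
120.70° > 2α = 57.62°  →  invalid

δ = 120.70°, invalid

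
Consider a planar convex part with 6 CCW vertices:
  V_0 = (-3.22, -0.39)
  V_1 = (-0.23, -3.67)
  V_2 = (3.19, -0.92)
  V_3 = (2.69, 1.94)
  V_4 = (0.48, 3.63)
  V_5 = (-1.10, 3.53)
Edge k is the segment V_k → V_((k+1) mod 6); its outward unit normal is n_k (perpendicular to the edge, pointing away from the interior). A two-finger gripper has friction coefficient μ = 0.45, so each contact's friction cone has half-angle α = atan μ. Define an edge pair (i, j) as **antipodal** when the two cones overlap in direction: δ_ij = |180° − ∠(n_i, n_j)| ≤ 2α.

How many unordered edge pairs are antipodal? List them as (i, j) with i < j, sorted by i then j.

count = 5; pairs: (0,2), (0,3), (1,4), (1,5), (2,5)

α = atan 0.45 = 24.23°;  2α = 48.46°
n_0 = (-0.7390, -0.6737)
n_1 = (+0.6266, -0.7793)
n_2 = (+0.9851, +0.1722)
n_3 = (+0.6075, +0.7944)
n_4 = (-0.0632, +0.9980)
n_5 = (-0.8796, +0.4757)
  (0,1): δ = 93.55°  ·
  (0,2): δ = 32.44°  ✓
  (0,3): δ = 10.24°  ✓
  (0,4): δ = 51.27°  ·
  (0,5): δ = 109.24°  ·
  (1,2): δ = 118.89°  ·
  (1,3): δ = 76.21°  ·
  (1,4): δ = 35.18°  ✓
  (1,5): δ = 22.79°  ✓
  (2,3): δ = 137.32°  ·
  (2,4): δ = 96.30°  ·
  (2,5): δ = 38.32°  ✓
  (3,4): δ = 138.97°  ·
  (3,5): δ = 81.00°  ·
  (4,5): δ = 122.03°  ·
antipodal pairs: 5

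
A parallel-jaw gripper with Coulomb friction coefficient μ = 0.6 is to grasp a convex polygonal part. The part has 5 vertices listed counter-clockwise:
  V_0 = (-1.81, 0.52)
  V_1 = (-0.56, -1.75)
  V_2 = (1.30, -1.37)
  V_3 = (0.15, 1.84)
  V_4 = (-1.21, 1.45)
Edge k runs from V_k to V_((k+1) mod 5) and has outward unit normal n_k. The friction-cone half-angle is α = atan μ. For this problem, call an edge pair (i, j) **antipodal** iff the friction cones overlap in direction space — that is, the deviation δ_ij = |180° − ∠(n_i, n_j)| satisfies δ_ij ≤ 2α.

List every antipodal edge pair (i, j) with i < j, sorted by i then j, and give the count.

α = atan 0.6 = 30.96°;  2α = 61.93°
n_0 = (-0.8760, -0.4824)
n_1 = (+0.2002, -0.9798)
n_2 = (+0.9414, +0.3373)
n_3 = (-0.2757, +0.9613)
n_4 = (-0.8403, +0.5421)
  (0,1): δ = 107.29°  ·
  (0,2): δ = 9.13°  ✓
  (0,3): δ = 77.16°  ·
  (0,4): δ = 118.33°  ·
  (1,2): δ = 81.84°  ·
  (1,3): δ = 4.45°  ✓
  (1,4): δ = 45.62°  ✓
  (2,3): δ = 93.71°  ·
  (2,4): δ = 52.54°  ✓
  (3,4): δ = 138.83°  ·
antipodal pairs: 4

count = 4; pairs: (0,2), (1,3), (1,4), (2,4)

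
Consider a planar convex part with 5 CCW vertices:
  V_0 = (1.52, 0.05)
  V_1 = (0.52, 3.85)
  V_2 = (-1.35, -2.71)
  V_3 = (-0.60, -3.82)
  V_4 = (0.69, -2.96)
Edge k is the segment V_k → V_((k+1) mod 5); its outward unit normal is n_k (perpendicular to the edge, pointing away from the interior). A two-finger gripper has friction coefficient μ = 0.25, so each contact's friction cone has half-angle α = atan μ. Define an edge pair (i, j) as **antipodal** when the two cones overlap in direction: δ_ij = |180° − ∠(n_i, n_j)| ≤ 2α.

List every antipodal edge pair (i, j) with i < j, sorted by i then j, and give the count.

α = atan 0.25 = 14.04°;  2α = 28.07°
n_0 = (+0.9671, +0.2545)
n_1 = (-0.9617, +0.2741)
n_2 = (-0.8286, -0.5599)
n_3 = (+0.5547, -0.8321)
n_4 = (+0.9640, -0.2658)
  (0,1): δ = 30.65°  ·
  (0,2): δ = 19.30°  ✓
  (0,3): δ = 108.95°  ·
  (0,4): δ = 149.84°  ·
  (1,2): δ = 130.04°  ·
  (1,3): δ = 40.40°  ·
  (1,4): δ = 0.49°  ✓
  (2,3): δ = 90.36°  ·
  (2,4): δ = 49.46°  ·
  (3,4): δ = 139.11°  ·
antipodal pairs: 2

count = 2; pairs: (0,2), (1,4)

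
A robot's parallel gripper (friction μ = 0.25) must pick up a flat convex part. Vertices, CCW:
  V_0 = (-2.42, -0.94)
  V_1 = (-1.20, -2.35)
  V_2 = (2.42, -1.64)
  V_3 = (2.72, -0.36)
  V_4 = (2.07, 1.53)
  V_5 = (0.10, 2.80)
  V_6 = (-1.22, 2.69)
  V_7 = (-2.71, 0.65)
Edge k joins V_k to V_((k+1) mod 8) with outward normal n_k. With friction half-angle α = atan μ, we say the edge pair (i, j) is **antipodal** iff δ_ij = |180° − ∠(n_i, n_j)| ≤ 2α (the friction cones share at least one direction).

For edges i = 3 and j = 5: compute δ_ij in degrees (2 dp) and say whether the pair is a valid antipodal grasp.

α = atan 0.25 = 14.04°;  2α = 28.07°
edge 3: e_3 = (-0.65, +1.89);  n_3 = (+0.9456, +0.3252)
edge 5: e_5 = (-1.32, -0.11);  n_5 = (-0.0830, +0.9965)
∠(n_3, n_5) = 75.78°
δ = |180° − 75.78°| = 104.22°
104.22° > 2α = 28.07°  →  invalid

δ = 104.22°, invalid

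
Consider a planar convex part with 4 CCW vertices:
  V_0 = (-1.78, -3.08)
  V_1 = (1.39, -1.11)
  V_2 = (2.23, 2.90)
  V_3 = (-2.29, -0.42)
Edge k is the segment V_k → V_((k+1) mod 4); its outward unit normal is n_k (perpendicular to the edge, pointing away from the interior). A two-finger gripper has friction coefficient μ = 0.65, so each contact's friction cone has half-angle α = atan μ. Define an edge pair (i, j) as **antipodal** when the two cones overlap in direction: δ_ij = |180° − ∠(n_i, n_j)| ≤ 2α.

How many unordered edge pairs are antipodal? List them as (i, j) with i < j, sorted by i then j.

count = 3; pairs: (0,2), (1,2), (1,3)

α = atan 0.65 = 33.02°;  2α = 66.05°
n_0 = (+0.5278, -0.8494)
n_1 = (+0.9788, -0.2050)
n_2 = (-0.5920, +0.8060)
n_3 = (-0.9821, -0.1883)
  (0,1): δ = 133.69°  ·
  (0,2): δ = 4.44°  ✓
  (0,3): δ = 68.99°  ·
  (1,2): δ = 41.87°  ✓
  (1,3): δ = 22.68°  ✓
  (2,3): δ = 115.44°  ·
antipodal pairs: 3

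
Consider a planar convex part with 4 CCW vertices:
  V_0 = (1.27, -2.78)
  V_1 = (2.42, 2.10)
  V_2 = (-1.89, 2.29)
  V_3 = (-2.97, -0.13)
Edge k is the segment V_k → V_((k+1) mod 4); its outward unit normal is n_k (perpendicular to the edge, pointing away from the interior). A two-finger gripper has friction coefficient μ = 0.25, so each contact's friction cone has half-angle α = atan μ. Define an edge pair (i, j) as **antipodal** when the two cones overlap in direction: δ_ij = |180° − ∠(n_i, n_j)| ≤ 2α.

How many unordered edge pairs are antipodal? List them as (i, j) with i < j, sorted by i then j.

count = 1; pairs: (0,2)

α = atan 0.25 = 14.04°;  2α = 28.07°
n_0 = (+0.9733, -0.2294)
n_1 = (+0.0440, +0.9990)
n_2 = (-0.9132, +0.4075)
n_3 = (-0.5300, -0.8480)
  (0,1): δ = 79.26°  ·
  (0,2): δ = 10.79°  ✓
  (0,3): δ = 71.25°  ·
  (1,2): δ = 111.53°  ·
  (1,3): δ = 29.48°  ·
  (2,3): δ = 97.96°  ·
antipodal pairs: 1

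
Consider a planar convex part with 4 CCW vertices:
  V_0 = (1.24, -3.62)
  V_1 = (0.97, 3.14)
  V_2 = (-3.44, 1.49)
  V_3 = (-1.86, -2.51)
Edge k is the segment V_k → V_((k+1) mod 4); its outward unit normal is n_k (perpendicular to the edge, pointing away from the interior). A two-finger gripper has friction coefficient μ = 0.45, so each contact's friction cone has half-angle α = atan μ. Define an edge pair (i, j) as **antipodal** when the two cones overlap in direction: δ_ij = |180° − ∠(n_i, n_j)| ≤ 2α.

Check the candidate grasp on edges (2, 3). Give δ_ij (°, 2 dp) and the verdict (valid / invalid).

α = atan 0.45 = 24.23°;  2α = 48.46°
edge 2: e_2 = (+1.58, -4.00);  n_2 = (-0.9301, -0.3674)
edge 3: e_3 = (+3.10, -1.11);  n_3 = (-0.3371, -0.9415)
∠(n_2, n_3) = 48.75°
δ = |180° − 48.75°| = 131.25°
131.25° > 2α = 48.46°  →  invalid

δ = 131.25°, invalid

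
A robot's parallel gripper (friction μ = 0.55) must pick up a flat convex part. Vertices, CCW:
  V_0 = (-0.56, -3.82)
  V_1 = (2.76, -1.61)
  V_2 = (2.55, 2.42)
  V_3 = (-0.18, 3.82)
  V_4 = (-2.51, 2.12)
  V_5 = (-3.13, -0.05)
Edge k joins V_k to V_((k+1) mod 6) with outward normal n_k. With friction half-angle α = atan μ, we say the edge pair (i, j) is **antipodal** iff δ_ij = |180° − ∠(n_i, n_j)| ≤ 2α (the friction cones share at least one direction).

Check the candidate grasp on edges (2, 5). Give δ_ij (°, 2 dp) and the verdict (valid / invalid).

α = atan 0.55 = 28.81°;  2α = 57.62°
edge 2: e_2 = (-2.73, +1.40);  n_2 = (+0.4563, +0.8898)
edge 5: e_5 = (+2.57, -3.77);  n_5 = (-0.8263, -0.5633)
∠(n_2, n_5) = 151.43°
δ = |180° − 151.43°| = 28.57°
28.57° ≤ 2α = 57.62°  →  valid

δ = 28.57°, valid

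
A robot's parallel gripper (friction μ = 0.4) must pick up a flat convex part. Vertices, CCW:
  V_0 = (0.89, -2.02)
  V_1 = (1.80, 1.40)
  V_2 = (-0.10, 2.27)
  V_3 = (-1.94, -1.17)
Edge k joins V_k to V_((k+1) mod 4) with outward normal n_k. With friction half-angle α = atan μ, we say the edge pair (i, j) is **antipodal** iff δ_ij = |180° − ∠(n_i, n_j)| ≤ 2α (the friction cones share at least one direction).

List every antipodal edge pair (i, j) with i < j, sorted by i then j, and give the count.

α = atan 0.4 = 21.80°;  2α = 43.60°
n_0 = (+0.9664, -0.2571)
n_1 = (+0.4163, +0.9092)
n_2 = (-0.8818, +0.4717)
n_3 = (-0.2877, -0.9577)
  (0,1): δ = 99.70°  ·
  (0,2): δ = 13.24°  ✓
  (0,3): δ = 88.18°  ·
  (1,2): δ = 93.54°  ·
  (1,3): δ = 7.88°  ✓
  (2,3): δ = 78.58°  ·
antipodal pairs: 2

count = 2; pairs: (0,2), (1,3)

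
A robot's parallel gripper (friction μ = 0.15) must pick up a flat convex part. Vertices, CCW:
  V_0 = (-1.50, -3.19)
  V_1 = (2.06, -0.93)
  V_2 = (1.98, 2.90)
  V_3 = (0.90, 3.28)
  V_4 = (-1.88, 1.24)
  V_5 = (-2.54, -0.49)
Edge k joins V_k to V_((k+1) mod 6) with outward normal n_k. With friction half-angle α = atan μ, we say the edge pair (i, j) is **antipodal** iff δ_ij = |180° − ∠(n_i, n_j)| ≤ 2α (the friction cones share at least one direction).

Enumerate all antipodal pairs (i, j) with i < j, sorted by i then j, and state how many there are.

count = 1; pairs: (0,3)

α = atan 0.15 = 8.53°;  2α = 17.06°
n_0 = (+0.5360, -0.8442)
n_1 = (+0.9998, +0.0209)
n_2 = (+0.3319, +0.9433)
n_3 = (-0.5916, +0.8062)
n_4 = (-0.9343, +0.3564)
n_5 = (-0.9332, -0.3594)
  (0,1): δ = 121.21°  ·
  (0,2): δ = 51.79°  ·
  (0,3): δ = 3.86°  ✓
  (0,4): δ = 36.71°  ·
  (0,5): δ = 78.66°  ·
  (1,2): δ = 110.58°  ·
  (1,3): δ = 54.92°  ·
  (1,4): δ = 22.08°  ·
  (1,5): δ = 19.87°  ·
  (2,3): δ = 124.34°  ·
  (2,4): δ = 91.50°  ·
  (2,5): δ = 49.55°  ·
  (3,4): δ = 147.15°  ·
  (3,5): δ = 105.21°  ·
  (4,5): δ = 138.05°  ·
antipodal pairs: 1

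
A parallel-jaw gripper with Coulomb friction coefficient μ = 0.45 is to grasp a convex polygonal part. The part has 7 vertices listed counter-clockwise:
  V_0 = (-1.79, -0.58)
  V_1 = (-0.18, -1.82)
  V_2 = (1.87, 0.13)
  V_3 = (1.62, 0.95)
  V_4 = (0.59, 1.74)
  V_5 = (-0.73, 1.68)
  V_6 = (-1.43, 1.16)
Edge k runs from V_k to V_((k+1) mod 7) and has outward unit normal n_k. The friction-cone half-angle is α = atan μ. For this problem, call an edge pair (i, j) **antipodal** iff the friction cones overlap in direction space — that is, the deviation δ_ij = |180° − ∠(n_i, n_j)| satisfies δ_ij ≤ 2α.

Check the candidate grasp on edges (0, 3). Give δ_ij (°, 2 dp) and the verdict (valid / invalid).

δ = 0.12°, valid

α = atan 0.45 = 24.23°;  2α = 48.46°
edge 0: e_0 = (+1.61, -1.24);  n_0 = (-0.6102, -0.7923)
edge 3: e_3 = (-1.03, +0.79);  n_3 = (+0.6086, +0.7935)
∠(n_0, n_3) = 179.88°
δ = |180° − 179.88°| = 0.12°
0.12° ≤ 2α = 48.46°  →  valid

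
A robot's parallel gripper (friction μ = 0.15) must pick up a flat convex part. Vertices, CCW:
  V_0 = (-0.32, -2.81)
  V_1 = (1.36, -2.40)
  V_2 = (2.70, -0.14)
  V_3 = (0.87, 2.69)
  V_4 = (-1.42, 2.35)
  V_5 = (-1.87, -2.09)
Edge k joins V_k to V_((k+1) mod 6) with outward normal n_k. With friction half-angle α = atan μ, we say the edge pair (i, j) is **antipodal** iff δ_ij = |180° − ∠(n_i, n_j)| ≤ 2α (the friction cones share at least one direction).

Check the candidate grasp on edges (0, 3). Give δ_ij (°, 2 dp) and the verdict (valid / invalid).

δ = 5.27°, valid

α = atan 0.15 = 8.53°;  2α = 17.06°
edge 0: e_0 = (+1.68, +0.41);  n_0 = (+0.2371, -0.9715)
edge 3: e_3 = (-2.29, -0.34);  n_3 = (-0.1469, +0.9892)
∠(n_0, n_3) = 174.73°
δ = |180° − 174.73°| = 5.27°
5.27° ≤ 2α = 17.06°  →  valid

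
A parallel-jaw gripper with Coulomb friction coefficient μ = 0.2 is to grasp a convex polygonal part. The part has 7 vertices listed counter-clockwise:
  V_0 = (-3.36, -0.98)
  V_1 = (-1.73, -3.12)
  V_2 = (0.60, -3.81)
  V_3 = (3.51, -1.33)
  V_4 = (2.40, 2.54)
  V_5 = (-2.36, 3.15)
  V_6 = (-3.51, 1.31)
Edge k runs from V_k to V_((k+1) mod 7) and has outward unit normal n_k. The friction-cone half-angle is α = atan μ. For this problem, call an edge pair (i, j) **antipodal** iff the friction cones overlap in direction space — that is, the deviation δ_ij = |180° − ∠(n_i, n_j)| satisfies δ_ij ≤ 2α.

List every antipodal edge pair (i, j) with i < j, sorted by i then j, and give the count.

count = 4; pairs: (0,3), (1,4), (2,5), (3,6)

α = atan 0.2 = 11.31°;  2α = 22.62°
n_0 = (-0.7955, -0.6059)
n_1 = (-0.2839, -0.9588)
n_2 = (+0.6486, -0.7611)
n_3 = (+0.9612, +0.2757)
n_4 = (+0.1271, +0.9919)
n_5 = (-0.8480, +0.5300)
n_6 = (-0.9979, -0.0654)
  (0,1): δ = 143.79°  ·
  (0,2): δ = 86.86°  ·
  (0,3): δ = 21.29°  ✓
  (0,4): δ = 45.40°  ·
  (0,5): δ = 110.70°  ·
  (0,6): δ = 146.45°  ·
  (1,2): δ = 123.07°  ·
  (1,3): δ = 57.50°  ·
  (1,4): δ = 9.19°  ✓
  (1,5): δ = 74.49°  ·
  (1,6): δ = 110.24°  ·
  (2,3): δ = 114.43°  ·
  (2,4): δ = 47.74°  ·
  (2,5): δ = 17.56°  ✓
  (2,6): δ = 53.31°  ·
  (3,4): δ = 113.31°  ·
  (3,5): δ = 48.01°  ·
  (3,6): δ = 12.26°  ✓
  (4,5): δ = 114.70°  ·
  (4,6): δ = 78.95°  ·
  (5,6): δ = 144.25°  ·
antipodal pairs: 4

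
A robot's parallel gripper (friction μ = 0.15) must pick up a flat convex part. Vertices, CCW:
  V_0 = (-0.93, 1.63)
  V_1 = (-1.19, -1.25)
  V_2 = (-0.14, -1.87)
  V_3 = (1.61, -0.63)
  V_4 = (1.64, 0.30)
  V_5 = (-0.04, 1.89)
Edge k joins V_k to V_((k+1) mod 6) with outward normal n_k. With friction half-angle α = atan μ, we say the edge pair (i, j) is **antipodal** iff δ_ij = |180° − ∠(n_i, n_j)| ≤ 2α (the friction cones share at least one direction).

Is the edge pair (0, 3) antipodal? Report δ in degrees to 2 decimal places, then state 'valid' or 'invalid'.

δ = 3.31°, valid

α = atan 0.15 = 8.53°;  2α = 17.06°
edge 0: e_0 = (-0.26, -2.88);  n_0 = (-0.9959, +0.0899)
edge 3: e_3 = (+0.03, +0.93);  n_3 = (+0.9995, -0.0322)
∠(n_0, n_3) = 176.69°
δ = |180° − 176.69°| = 3.31°
3.31° ≤ 2α = 17.06°  →  valid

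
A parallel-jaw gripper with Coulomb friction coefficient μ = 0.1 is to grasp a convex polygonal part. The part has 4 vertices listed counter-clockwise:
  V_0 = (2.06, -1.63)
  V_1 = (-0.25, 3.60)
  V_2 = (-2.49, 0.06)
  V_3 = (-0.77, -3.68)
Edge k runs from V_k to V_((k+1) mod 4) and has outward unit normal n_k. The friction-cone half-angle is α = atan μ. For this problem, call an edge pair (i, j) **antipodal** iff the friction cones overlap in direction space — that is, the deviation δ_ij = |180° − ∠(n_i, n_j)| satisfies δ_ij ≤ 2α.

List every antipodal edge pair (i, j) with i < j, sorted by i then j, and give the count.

α = atan 0.1 = 5.71°;  2α = 11.42°
n_0 = (+0.9147, +0.4040)
n_1 = (-0.8450, +0.5347)
n_2 = (-0.9085, -0.4178)
n_3 = (+0.5866, -0.8098)
  (0,1): δ = 56.15°  ·
  (0,2): δ = 0.87°  ✓
  (0,3): δ = 102.09°  ·
  (1,2): δ = 122.98°  ·
  (1,3): δ = 21.76°  ·
  (2,3): δ = 78.78°  ·
antipodal pairs: 1

count = 1; pairs: (0,2)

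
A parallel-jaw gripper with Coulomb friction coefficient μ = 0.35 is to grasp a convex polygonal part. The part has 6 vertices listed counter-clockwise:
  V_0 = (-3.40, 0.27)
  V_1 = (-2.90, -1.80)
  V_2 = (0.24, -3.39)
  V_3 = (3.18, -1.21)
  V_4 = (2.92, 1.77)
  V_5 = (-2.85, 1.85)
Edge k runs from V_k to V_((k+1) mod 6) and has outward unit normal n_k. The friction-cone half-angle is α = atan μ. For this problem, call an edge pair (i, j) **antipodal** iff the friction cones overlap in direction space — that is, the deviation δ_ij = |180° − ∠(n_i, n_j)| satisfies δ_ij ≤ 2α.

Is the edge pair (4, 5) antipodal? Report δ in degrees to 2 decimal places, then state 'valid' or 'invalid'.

α = atan 0.35 = 19.29°;  2α = 38.58°
edge 4: e_4 = (-5.77, +0.08);  n_4 = (+0.0139, +0.9999)
edge 5: e_5 = (-0.55, -1.58);  n_5 = (-0.9444, +0.3288)
∠(n_4, n_5) = 71.60°
δ = |180° − 71.60°| = 108.40°
108.40° > 2α = 38.58°  →  invalid

δ = 108.40°, invalid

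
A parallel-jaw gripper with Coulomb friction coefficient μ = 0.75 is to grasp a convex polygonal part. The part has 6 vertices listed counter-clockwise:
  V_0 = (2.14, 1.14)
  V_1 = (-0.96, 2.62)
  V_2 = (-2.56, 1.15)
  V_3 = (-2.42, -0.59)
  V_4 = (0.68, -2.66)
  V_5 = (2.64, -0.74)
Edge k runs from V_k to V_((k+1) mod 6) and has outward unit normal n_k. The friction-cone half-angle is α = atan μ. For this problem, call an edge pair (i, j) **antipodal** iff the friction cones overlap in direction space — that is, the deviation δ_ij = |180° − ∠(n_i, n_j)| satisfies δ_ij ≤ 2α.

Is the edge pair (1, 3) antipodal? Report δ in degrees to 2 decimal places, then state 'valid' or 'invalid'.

δ = 76.31°, invalid

α = atan 0.75 = 36.87°;  2α = 73.74°
edge 1: e_1 = (-1.60, -1.47);  n_1 = (-0.6766, +0.7364)
edge 3: e_3 = (+3.10, -2.07);  n_3 = (-0.5553, -0.8316)
∠(n_1, n_3) = 103.69°
δ = |180° − 103.69°| = 76.31°
76.31° > 2α = 73.74°  →  invalid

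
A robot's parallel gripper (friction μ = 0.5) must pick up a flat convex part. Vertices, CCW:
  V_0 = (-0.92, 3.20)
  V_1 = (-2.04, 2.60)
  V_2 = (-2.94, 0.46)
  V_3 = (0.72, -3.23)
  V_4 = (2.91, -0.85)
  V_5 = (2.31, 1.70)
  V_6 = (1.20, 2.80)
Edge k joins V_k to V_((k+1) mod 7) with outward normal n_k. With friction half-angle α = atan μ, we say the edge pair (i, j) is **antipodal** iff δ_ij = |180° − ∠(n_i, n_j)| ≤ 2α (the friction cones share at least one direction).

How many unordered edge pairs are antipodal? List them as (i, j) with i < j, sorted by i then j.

count = 6; pairs: (0,3), (1,3), (1,4), (2,4), (2,5), (2,6)

α = atan 0.5 = 26.57°;  2α = 53.13°
n_0 = (-0.4722, +0.8815)
n_1 = (-0.9218, +0.3877)
n_2 = (-0.7100, -0.7042)
n_3 = (+0.7359, -0.6771)
n_4 = (+0.9734, +0.2290)
n_5 = (+0.7039, +0.7103)
n_6 = (+0.1854, +0.9827)
  (0,1): δ = 140.99°  ·
  (0,2): δ = 73.41°  ·
  (0,3): δ = 19.20°  ✓
  (0,4): δ = 75.06°  ·
  (0,5): δ = 107.08°  ·
  (0,6): δ = 141.14°  ·
  (1,2): δ = 112.42°  ·
  (1,3): δ = 19.81°  ✓
  (1,4): δ = 36.05°  ✓
  (1,5): δ = 68.07°  ·
  (1,6): δ = 102.12°  ·
  (2,3): δ = 87.39°  ·
  (2,4): δ = 31.53°  ✓
  (2,5): δ = 0.49°  ✓
  (2,6): δ = 34.55°  ✓
  (3,4): δ = 124.14°  ·
  (3,5): δ = 92.12°  ·
  (3,6): δ = 58.07°  ·
  (4,5): δ = 147.98°  ·
  (4,6): δ = 113.93°  ·
  (5,6): δ = 145.94°  ·
antipodal pairs: 6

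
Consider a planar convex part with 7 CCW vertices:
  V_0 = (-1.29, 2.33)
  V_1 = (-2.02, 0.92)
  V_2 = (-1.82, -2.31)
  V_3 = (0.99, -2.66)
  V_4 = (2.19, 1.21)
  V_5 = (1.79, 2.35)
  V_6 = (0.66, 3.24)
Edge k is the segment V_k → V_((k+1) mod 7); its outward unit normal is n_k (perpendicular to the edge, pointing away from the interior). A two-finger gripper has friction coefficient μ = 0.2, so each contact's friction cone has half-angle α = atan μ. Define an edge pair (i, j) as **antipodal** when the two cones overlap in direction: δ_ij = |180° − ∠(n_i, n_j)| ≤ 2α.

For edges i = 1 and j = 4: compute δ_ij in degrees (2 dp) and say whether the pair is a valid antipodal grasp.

α = atan 0.2 = 11.31°;  2α = 22.62°
edge 1: e_1 = (+0.20, -3.23);  n_1 = (-0.9981, -0.0618)
edge 4: e_4 = (-0.40, +1.14);  n_4 = (+0.9436, +0.3311)
∠(n_1, n_4) = 164.21°
δ = |180° − 164.21°| = 15.79°
15.79° ≤ 2α = 22.62°  →  valid

δ = 15.79°, valid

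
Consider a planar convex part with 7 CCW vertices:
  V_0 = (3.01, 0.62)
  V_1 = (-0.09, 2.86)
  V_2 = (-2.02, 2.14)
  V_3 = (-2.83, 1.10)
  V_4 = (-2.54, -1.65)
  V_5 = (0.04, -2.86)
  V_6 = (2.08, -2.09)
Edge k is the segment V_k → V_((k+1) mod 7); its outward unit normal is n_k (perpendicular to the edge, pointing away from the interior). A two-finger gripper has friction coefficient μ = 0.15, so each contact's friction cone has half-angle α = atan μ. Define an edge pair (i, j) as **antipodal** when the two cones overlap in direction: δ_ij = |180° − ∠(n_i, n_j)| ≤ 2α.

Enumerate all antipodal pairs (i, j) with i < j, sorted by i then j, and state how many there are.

count = 2; pairs: (0,4), (1,5)

α = atan 0.15 = 8.53°;  2α = 17.06°
n_0 = (+0.5857, +0.8105)
n_1 = (-0.3495, +0.9369)
n_2 = (-0.7889, +0.6145)
n_3 = (-0.9945, -0.1049)
n_4 = (-0.4246, -0.9054)
n_5 = (+0.3531, -0.9356)
n_6 = (+0.9459, -0.3246)
  (0,1): δ = 123.69°  ·
  (0,2): δ = 92.06°  ·
  (0,3): δ = 48.13°  ·
  (0,4): δ = 10.72°  ✓
  (0,5): δ = 56.53°  ·
  (0,6): δ = 106.91°  ·
  (1,2): δ = 148.37°  ·
  (1,3): δ = 104.44°  ·
  (1,4): δ = 45.58°  ·
  (1,5): δ = 0.22°  ✓
  (1,6): δ = 50.60°  ·
  (2,3): δ = 136.07°  ·
  (2,4): δ = 77.21°  ·
  (2,5): δ = 31.41°  ·
  (2,6): δ = 18.97°  ·
  (3,4): δ = 121.15°  ·
  (3,5): δ = 75.34°  ·
  (3,6): δ = 24.96°  ·
  (4,5): δ = 134.19°  ·
  (4,6): δ = 83.81°  ·
  (5,6): δ = 129.62°  ·
antipodal pairs: 2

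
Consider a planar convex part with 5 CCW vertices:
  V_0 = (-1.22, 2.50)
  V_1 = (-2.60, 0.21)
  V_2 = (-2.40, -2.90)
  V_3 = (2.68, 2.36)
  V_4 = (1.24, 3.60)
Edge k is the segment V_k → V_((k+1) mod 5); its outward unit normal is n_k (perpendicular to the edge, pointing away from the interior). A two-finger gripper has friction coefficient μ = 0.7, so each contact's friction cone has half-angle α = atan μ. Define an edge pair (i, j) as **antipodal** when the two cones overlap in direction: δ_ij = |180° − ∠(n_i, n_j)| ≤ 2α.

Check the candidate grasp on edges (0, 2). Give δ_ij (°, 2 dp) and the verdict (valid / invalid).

δ = 12.93°, valid

α = atan 0.7 = 34.99°;  2α = 69.98°
edge 0: e_0 = (-1.38, -2.29);  n_0 = (-0.8565, +0.5161)
edge 2: e_2 = (+5.08, +5.26);  n_2 = (+0.7193, -0.6947)
∠(n_0, n_2) = 167.07°
δ = |180° − 167.07°| = 12.93°
12.93° ≤ 2α = 69.98°  →  valid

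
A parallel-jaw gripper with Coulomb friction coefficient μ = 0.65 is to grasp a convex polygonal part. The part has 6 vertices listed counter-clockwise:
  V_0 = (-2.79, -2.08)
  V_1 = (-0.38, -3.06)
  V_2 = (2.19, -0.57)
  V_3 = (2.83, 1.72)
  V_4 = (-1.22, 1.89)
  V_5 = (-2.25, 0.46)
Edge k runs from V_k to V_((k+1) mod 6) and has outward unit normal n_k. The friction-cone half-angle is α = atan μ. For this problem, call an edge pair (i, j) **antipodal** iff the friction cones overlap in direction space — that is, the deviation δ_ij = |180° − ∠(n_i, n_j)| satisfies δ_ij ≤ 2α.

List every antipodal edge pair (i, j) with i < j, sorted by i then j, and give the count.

count = 6; pairs: (0,3), (1,3), (1,4), (1,5), (2,4), (2,5)

α = atan 0.65 = 33.02°;  2α = 66.05°
n_0 = (-0.3767, -0.9263)
n_1 = (+0.6958, -0.7182)
n_2 = (+0.9631, -0.2692)
n_3 = (+0.0419, +0.9991)
n_4 = (-0.8114, +0.5845)
n_5 = (-0.9781, +0.2080)
  (0,1): δ = 113.78°  ·
  (0,2): δ = 83.49°  ·
  (0,3): δ = 19.72°  ✓
  (0,4): δ = 76.36°  ·
  (0,5): δ = 100.13°  ·
  (1,2): δ = 149.71°  ·
  (1,3): δ = 46.50°  ✓
  (1,4): δ = 10.14°  ✓
  (1,5): δ = 33.90°  ✓
  (2,3): δ = 76.79°  ·
  (2,4): δ = 20.15°  ✓
  (2,5): δ = 3.61°  ✓
  (3,4): δ = 123.36°  ·
  (3,5): δ = 99.60°  ·
  (4,5): δ = 156.24°  ·
antipodal pairs: 6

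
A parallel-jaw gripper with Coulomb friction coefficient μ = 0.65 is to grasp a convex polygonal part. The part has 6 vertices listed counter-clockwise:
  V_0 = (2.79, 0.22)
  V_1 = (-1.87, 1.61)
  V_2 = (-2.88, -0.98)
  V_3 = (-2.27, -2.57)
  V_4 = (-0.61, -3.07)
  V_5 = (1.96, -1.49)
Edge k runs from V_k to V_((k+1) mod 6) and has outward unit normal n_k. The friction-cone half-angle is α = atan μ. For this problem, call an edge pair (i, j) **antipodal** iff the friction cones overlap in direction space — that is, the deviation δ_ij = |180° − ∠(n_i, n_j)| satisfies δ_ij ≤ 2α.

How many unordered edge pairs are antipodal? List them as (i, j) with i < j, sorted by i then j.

count = 6; pairs: (0,2), (0,3), (0,4), (1,4), (1,5), (2,5)

α = atan 0.65 = 33.02°;  2α = 66.05°
n_0 = (+0.2858, +0.9583)
n_1 = (-0.9317, +0.3633)
n_2 = (-0.9336, -0.3582)
n_3 = (-0.2884, -0.9575)
n_4 = (+0.5237, -0.8519)
n_5 = (+0.8996, -0.4367)
  (0,1): δ = 94.69°  ·
  (0,2): δ = 52.40°  ✓
  (0,3): δ = 0.15°  ✓
  (0,4): δ = 48.19°  ✓
  (0,5): δ = 80.72°  ·
  (1,2): δ = 137.71°  ·
  (1,3): δ = 85.46°  ·
  (1,4): δ = 37.11°  ✓
  (1,5): δ = 4.59°  ✓
  (2,3): δ = 127.75°  ·
  (2,4): δ = 79.41°  ·
  (2,5): δ = 46.88°  ✓
  (3,4): δ = 131.65°  ·
  (3,5): δ = 99.13°  ·
  (4,5): δ = 147.47°  ·
antipodal pairs: 6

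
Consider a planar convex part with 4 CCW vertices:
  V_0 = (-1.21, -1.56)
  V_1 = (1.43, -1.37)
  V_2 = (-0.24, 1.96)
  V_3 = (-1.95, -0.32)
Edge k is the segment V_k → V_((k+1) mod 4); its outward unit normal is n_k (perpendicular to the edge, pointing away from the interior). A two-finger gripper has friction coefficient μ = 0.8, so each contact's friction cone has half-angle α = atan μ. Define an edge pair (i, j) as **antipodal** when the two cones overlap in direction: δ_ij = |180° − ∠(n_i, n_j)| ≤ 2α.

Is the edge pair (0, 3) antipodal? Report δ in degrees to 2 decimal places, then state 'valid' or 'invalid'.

δ = 116.71°, invalid

α = atan 0.8 = 38.66°;  2α = 77.32°
edge 0: e_0 = (+2.64, +0.19);  n_0 = (+0.0718, -0.9974)
edge 3: e_3 = (+0.74, -1.24);  n_3 = (-0.8587, -0.5125)
∠(n_0, n_3) = 63.29°
δ = |180° − 63.29°| = 116.71°
116.71° > 2α = 77.32°  →  invalid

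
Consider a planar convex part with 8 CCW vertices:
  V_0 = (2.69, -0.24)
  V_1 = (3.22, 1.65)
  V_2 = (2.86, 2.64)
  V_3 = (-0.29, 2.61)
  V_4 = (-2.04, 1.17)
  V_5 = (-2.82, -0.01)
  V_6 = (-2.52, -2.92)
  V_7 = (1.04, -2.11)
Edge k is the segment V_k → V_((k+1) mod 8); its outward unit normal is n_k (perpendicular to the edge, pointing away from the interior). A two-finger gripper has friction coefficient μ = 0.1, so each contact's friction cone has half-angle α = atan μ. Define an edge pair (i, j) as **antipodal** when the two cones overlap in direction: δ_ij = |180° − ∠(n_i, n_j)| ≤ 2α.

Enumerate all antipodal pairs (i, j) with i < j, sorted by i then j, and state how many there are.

α = atan 0.1 = 5.71°;  2α = 11.42°
n_0 = (+0.9629, -0.2700)
n_1 = (+0.9398, +0.3417)
n_2 = (-0.0095, +1.0000)
n_3 = (-0.6354, +0.7722)
n_4 = (-0.8342, +0.5514)
n_5 = (-0.9947, -0.1025)
n_6 = (+0.2219, -0.9751)
n_7 = (+0.7498, -0.6616)
  (0,1): δ = 144.35°  ·
  (0,2): δ = 73.79°  ·
  (0,3): δ = 34.89°  ·
  (0,4): δ = 17.80°  ·
  (0,5): δ = 21.55°  ·
  (0,6): δ = 118.48°  ·
  (0,7): δ = 154.24°  ·
  (1,2): δ = 109.44°  ·
  (1,3): δ = 70.53°  ·
  (1,4): δ = 53.45°  ·
  (1,5): δ = 14.10°  ·
  (1,6): δ = 82.84°  ·
  (1,7): δ = 118.59°  ·
  (2,3): δ = 141.10°  ·
  (2,4): δ = 124.01°  ·
  (2,5): δ = 84.66°  ·
  (2,6): δ = 12.27°  ·
  (2,7): δ = 48.03°  ·
  (3,4): δ = 162.91°  ·
  (3,5): δ = 123.56°  ·
  (3,6): δ = 26.63°  ·
  (3,7): δ = 9.13°  ✓
  (4,5): δ = 140.65°  ·
  (4,6): δ = 43.72°  ·
  (4,7): δ = 7.96°  ✓
  (5,6): δ = 83.07°  ·
  (5,7): δ = 47.31°  ·
  (6,7): δ = 144.24°  ·
antipodal pairs: 2

count = 2; pairs: (3,7), (4,7)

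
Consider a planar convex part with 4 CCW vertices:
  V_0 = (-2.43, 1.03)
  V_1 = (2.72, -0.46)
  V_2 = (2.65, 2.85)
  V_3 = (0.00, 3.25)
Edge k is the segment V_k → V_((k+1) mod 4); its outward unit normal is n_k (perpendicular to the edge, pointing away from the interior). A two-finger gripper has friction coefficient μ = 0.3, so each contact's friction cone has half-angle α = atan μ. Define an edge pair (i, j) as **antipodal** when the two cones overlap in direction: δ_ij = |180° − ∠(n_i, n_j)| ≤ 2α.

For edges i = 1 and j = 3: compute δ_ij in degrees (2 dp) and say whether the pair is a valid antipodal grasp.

α = atan 0.3 = 16.70°;  2α = 33.40°
edge 1: e_1 = (-0.07, +3.31);  n_1 = (+0.9998, +0.0211)
edge 3: e_3 = (-2.43, -2.22);  n_3 = (-0.6745, +0.7383)
∠(n_1, n_3) = 131.20°
δ = |180° − 131.20°| = 48.80°
48.80° > 2α = 33.40°  →  invalid

δ = 48.80°, invalid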